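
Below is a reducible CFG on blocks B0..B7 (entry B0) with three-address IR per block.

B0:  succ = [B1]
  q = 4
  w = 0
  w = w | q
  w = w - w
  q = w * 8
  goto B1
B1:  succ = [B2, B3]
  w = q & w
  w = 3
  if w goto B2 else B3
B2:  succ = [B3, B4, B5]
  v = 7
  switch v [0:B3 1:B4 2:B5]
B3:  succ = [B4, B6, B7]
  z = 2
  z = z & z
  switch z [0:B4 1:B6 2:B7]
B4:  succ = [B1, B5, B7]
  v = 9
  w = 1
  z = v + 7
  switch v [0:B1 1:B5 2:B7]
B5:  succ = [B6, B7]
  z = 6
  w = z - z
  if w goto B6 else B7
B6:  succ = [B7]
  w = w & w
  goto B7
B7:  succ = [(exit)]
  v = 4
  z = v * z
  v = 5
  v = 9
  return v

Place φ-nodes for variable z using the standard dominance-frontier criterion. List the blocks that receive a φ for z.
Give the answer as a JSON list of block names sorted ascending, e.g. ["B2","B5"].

Answer: ["B1", "B4", "B5", "B6", "B7"]

Analysis:
idom tree: B1←B0 B2←B1 B3←B1 B4←B1 B5←B1 B6←B1 B7←B1
Dom∩ at merges:
  B1: preds {B0,B4}: {B0} ∩ {B0,B1,B4} = {B0}; idom=B0
  B3: preds {B1,B2}: {B0,B1} ∩ {B0,B1,B2} = {B0,B1}; idom=B1
  B4: preds {B2,B3}: {B0,B1,B2} ∩ {B0,B1,B3} = {B0,B1}; idom=B1
  B5: preds {B2,B4}: {B0,B1,B2} ∩ {B0,B1,B4} = {B0,B1}; idom=B1
  B6: preds {B3,B5}: {B0,B1,B3} ∩ {B0,B1,B5} = {B0,B1}; idom=B1
  B7: preds {B3,B4,B5,B6}: {B0,B1,B3} ∩ {B0,B1,B4} ∩ {B0,B1,B5} ∩ {B0,B1,B6} = {B0,B1}; idom=B1

DF derivation:
  join B1 pred B0: · stop@B0
  join B1 pred B4: B4→B1 stop@B0
  join B3 pred B1: · stop@B1
  join B3 pred B2: B2 stop@B1
  join B4 pred B2: B2 stop@B1
  join B4 pred B3: B3 stop@B1
  join B5 pred B2: B2 stop@B1
  join B5 pred B4: B4 stop@B1
  join B6 pred B3: B3 stop@B1
  join B6 pred B5: B5 stop@B1
  join B7 pred B3: B3 stop@B1
  join B7 pred B4: B4 stop@B1
  join B7 pred B5: B5 stop@B1
  join B7 pred B6: B6 stop@B1
  B0: DF=∅
  B1: DF={B1}
  B2: DF={B3,B4,B5}
  B3: DF={B4,B6,B7}
  B4: DF={B1,B5,B7}
  B5: DF={B6,B7}
  B6: DF={B7}
  B7: DF=∅

φ for z: defs {B3,B4,B5,B7}
  DF⁺ = {B1,B4,B5,B6,B7}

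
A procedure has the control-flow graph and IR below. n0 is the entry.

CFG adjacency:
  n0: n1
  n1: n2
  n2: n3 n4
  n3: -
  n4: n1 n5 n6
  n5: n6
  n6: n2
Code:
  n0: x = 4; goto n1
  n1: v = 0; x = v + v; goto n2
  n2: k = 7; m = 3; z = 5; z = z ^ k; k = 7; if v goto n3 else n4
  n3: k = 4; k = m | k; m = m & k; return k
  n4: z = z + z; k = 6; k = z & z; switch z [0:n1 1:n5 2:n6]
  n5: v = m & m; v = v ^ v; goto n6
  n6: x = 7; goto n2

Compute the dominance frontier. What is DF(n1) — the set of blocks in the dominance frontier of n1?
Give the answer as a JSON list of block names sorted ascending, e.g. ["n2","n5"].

Answer: ["n1"]

Working:
idom tree: n1←n0 n2←n1 n3←n2 n4←n2 n5←n4 n6←n4
Dom∩ at merges:
  n1: preds {n0,n4}: {n0} ∩ {n0,n1,n2,n4} = {n0}; idom=n0
  n2: preds {n1,n6}: {n0,n1} ∩ {n0,n1,n2,n4,n6} = {n0,n1}; idom=n1
  n6: preds {n4,n5}: {n0,n1,n2,n4} ∩ {n0,n1,n2,n4,n5} = {n0,n1,n2,n4}; idom=n4

DF walk-up:
  join n1 pred n0: · stop@n0
  join n1 pred n4: n4→n2→n1 stop@n0
  join n2 pred n1: · stop@n1
  join n2 pred n6: n6→n4→n2 stop@n1
  join n6 pred n4: · stop@n4
  join n6 pred n5: n5 stop@n4
  n0 → ∅
  n1 → {n1}
  n2 → {n1,n2}
  n3 → ∅
  n4 → {n1,n2}
  n5 → {n6}
  n6 → {n2}

DF(n1) = ["n1"]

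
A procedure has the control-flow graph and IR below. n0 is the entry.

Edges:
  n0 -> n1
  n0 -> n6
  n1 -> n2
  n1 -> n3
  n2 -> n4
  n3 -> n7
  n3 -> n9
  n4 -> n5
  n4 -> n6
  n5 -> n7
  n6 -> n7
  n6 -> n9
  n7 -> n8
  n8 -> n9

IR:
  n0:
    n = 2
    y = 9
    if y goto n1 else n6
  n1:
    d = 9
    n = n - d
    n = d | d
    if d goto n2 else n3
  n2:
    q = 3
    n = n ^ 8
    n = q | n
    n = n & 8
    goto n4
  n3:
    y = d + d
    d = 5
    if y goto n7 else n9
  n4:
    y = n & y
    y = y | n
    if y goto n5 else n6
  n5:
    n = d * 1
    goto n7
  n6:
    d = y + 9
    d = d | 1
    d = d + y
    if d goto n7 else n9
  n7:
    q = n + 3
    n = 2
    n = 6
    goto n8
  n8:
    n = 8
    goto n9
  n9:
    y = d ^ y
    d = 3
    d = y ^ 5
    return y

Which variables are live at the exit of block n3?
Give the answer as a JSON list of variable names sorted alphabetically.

def/use:
  n0: def={n,y} ue=∅
  n1: def={d,n} ue={n}
  n2: def={n,q} ue={n}
  n3: def={d,y} ue={d}
  n4: def={y} ue={n,y}
  n5: def={n} ue={d}
  n6: def={d} ue={y}
  n7: def={n,q} ue={n}
  n8: def={n} ue=∅
  n9: def={d,y} ue={d,y}

Live sets:
  live n0: ∅→{n,y}
  live n1: {n,y}→{d,n,y}
  live n2: {d,n,y}→{d,n,y}
  live n3: {d,n}→{d,n,y}
  live n4: {d,n,y}→{d,n,y}
  live n5: {d,y}→{d,n,y}
  live n6: {n,y}→{d,n,y}
  live n7: {d,n,y}→{d,y}
  live n8: {d,y}→{d,y}
  live n9: {d,y}→∅

live-out(n3) = ["d", "n", "y"]

Answer: ["d", "n", "y"]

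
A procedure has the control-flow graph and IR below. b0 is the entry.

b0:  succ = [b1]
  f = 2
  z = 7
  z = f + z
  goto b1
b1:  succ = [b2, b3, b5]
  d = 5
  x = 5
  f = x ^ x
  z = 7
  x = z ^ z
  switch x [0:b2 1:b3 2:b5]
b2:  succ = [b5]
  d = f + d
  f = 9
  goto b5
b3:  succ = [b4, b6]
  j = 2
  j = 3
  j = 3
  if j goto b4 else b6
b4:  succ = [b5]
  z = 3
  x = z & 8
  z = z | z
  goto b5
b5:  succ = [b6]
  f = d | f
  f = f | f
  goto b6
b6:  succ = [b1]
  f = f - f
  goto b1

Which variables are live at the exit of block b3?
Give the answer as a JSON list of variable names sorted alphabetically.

Per-block:
  b0: {f,z} / ∅
  b1: {d,f,x,z} / ∅
  b2: {d,f} / {d,f}
  b3: {j} / ∅
  b4: {x,z} / ∅
  b5: {f} / {d,f}
  b6: {f} / {f}

Backward fixpoint:
  b0: in=∅ out=∅
  b1: in=∅ out={d,f}
  b2: in={d,f} out={d,f}
  b3: in={d,f} out={d,f}
  b4: in={d,f} out={d,f}
  b5: in={d,f} out={f}
  b6: in={f} out=∅

live-out(b3) = ["d", "f"]

Answer: ["d", "f"]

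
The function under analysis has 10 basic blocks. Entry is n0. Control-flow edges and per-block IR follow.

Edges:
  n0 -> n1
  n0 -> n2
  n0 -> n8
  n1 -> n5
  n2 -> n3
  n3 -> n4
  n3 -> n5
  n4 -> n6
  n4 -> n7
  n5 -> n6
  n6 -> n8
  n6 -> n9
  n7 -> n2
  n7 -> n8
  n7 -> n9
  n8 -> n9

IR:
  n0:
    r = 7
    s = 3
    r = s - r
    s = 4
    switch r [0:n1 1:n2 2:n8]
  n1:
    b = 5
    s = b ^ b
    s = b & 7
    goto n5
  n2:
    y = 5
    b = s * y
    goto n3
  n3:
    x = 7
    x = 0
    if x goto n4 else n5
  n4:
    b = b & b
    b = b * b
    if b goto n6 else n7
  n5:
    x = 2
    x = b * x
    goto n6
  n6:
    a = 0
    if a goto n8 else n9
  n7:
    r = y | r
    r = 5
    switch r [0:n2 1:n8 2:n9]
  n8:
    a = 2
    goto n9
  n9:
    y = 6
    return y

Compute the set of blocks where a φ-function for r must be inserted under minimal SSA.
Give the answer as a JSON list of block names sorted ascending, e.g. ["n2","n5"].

idom tree: n1←n0 n2←n0 n3←n2 n4←n3 n5←n0 n6←n0 n7←n4 n8←n0 n9←n0
Dom∩ at merges:
  n2: preds {n0,n7}: {n0} ∩ {n0,n2,n3,n4,n7} = {n0}; idom=n0
  n5: preds {n1,n3}: {n0,n1} ∩ {n0,n2,n3} = {n0}; idom=n0
  n6: preds {n4,n5}: {n0,n2,n3,n4} ∩ {n0,n5} = {n0}; idom=n0
  n8: preds {n0,n6,n7}: {n0} ∩ {n0,n6} ∩ {n0,n2,n3,n4,n7} = {n0}; idom=n0
  n9: preds {n6,n7,n8}: {n0,n6} ∩ {n0,n2,n3,n4,n7} ∩ {n0,n8} = {n0}; idom=n0

Frontier:
  n2←n0: walk · to n0
  n2←n7: walk n7→n4→n3→n2 to n0
  n5←n1: walk n1 to n0
  n5←n3: walk n3→n2 to n0
  n6←n4: walk n4→n3→n2 to n0
  n6←n5: walk n5 to n0
  n8←n0: walk · to n0
  n8←n6: walk n6 to n0
  n8←n7: walk n7→n4→n3→n2 to n0
  n9←n6: walk n6 to n0
  n9←n7: walk n7→n4→n3→n2 to n0
  n9←n8: walk n8 to n0
  n0: DF=∅
  n1: DF={n5}
  n2: DF={n2,n5,n6,n8,n9}
  n3: DF={n2,n5,n6,n8,n9}
  n4: DF={n2,n6,n8,n9}
  n5: DF={n6}
  n6: DF={n8,n9}
  n7: DF={n2,n8,n9}
  n8: DF={n9}
  n9: DF=∅

φ for r: defs {n0,n7}
  DF⁺ = {n2,n5,n6,n8,n9}

Answer: ["n2", "n5", "n6", "n8", "n9"]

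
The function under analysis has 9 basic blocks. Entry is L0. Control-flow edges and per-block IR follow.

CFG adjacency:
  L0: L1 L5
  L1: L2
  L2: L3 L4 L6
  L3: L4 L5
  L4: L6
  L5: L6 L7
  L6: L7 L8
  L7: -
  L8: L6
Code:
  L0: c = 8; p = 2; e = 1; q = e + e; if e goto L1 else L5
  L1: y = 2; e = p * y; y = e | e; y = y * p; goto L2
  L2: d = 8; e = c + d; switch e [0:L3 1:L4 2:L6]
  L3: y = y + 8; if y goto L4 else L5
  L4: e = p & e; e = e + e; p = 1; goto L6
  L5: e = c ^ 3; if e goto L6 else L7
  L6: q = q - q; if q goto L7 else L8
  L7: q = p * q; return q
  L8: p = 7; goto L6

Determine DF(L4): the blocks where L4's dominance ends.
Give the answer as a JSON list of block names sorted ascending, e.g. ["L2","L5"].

Answer: ["L6"]

Analysis:
idom tree: L1←L0 L2←L1 L3←L2 L4←L2 L5←L0 L6←L0 L7←L0 L8←L6
Join-block Dom:
  L4: preds {L2,L3}: {L0,L1,L2} ∩ {L0,L1,L2,L3} = {L0,L1,L2}; idom=L2
  L5: preds {L0,L3}: {L0} ∩ {L0,L1,L2,L3} = {L0}; idom=L0
  L6: preds {L2,L4,L5,L8}: {L0,L1,L2} ∩ {L0,L1,L2,L4} ∩ {L0,L5} ∩ {L0,L6,L8} = {L0}; idom=L0
  L7: preds {L5,L6}: {L0,L5} ∩ {L0,L6} = {L0}; idom=L0

Frontier:
  L4←L2: walk · to L2
  L4←L3: walk L3 to L2
  L5←L0: walk · to L0
  L5←L3: walk L3→L2→L1 to L0
  L6←L2: walk L2→L1 to L0
  L6←L4: walk L4→L2→L1 to L0
  L6←L5: walk L5 to L0
  L6←L8: walk L8→L6 to L0
  L7←L5: walk L5 to L0
  L7←L6: walk L6 to L0
  L0: DF=∅
  L1: DF={L5,L6}
  L2: DF={L5,L6}
  L3: DF={L4,L5}
  L4: DF={L6}
  L5: DF={L6,L7}
  L6: DF={L6,L7}
  L7: DF=∅
  L8: DF={L6}

DF(L4) = ["L6"]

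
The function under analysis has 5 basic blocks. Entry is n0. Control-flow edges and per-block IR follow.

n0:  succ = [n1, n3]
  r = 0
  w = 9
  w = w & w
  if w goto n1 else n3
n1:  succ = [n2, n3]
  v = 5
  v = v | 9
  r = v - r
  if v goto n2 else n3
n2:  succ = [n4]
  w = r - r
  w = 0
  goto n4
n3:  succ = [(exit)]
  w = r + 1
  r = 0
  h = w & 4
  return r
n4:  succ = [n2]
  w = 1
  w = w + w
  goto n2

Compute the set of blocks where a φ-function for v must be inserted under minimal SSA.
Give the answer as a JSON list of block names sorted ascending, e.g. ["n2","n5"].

idom tree: n1←n0 n2←n1 n3←n0 n4←n2
Join-block Dom:
  n2: preds {n1,n4}: {n0,n1} ∩ {n0,n1,n2,n4} = {n0,n1}; idom=n1
  n3: preds {n0,n1}: {n0} ∩ {n0,n1} = {n0}; idom=n0

DF derivation:
  n2←n1: walk · to n1
  n2←n4: walk n4→n2 to n1
  n3←n0: walk · to n0
  n3←n1: walk n1 to n0
  n0: DF=∅
  n1: DF={n3}
  n2: DF={n2}
  n3: DF=∅
  n4: DF={n2}

φ for v: defs {n1}
  DF⁺ = {n3}

Answer: ["n3"]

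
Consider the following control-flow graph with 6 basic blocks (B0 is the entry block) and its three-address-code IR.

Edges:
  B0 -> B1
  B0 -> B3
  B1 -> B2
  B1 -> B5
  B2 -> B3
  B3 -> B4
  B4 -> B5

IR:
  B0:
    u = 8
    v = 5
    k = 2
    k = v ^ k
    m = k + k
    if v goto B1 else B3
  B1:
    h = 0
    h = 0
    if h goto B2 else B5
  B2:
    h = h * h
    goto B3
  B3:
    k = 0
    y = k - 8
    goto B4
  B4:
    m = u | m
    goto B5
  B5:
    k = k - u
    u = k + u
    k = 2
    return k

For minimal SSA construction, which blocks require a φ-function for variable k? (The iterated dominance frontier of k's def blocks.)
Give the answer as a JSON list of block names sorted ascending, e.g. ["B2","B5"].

Answer: ["B5"]

Working:
idom tree: B1←B0 B2←B1 B3←B0 B4←B3 B5←B0
Dom∩ at merges:
  B3: preds {B0,B2}: {B0} ∩ {B0,B1,B2} = {B0}; idom=B0
  B5: preds {B1,B4}: {B0,B1} ∩ {B0,B3,B4} = {B0}; idom=B0

DF walk-up:
  B3←B0: walk · to B0
  B3←B2: walk B2→B1 to B0
  B5←B1: walk B1 to B0
  B5←B4: walk B4→B3 to B0
  B0 → ∅
  B1 → {B3,B5}
  B2 → {B3}
  B3 → {B5}
  B4 → {B5}
  B5 → ∅

φ for k: defs {B0,B3,B5}
  DF⁺ = {B5}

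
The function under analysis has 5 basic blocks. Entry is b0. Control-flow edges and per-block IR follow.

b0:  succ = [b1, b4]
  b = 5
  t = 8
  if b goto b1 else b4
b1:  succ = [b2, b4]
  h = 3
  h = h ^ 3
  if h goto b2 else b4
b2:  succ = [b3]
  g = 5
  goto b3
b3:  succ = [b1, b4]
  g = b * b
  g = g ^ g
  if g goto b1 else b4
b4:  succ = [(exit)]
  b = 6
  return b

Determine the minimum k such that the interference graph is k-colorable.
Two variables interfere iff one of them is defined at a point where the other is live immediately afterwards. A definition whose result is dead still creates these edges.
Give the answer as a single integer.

Answer: 2

Working:
Block summaries:
  b0: def={b,t} ue=∅
  b1: def={h} ue=∅
  b2: def={g} ue=∅
  b3: def={g} ue={b}
  b4: def={b} ue=∅

Liveness:
  live b0: ∅→{b}
  live b1: {b}→{b}
  live b2: {b}→{b}
  live b3: {b}→{b}
  live b4: ∅→∅

Interfere edges:
  b↔{g,h,t}
  g↔{b}
  h↔{b}
  t↔{b}

Colouring:
  {b,g} pairwise interfere (2-clique) ⇒ χ ≥ 2
  assign b→c0 g→c1 h→c1 t→c1 — no edge inside a register ⇒ χ ≤ 2
  χ = 2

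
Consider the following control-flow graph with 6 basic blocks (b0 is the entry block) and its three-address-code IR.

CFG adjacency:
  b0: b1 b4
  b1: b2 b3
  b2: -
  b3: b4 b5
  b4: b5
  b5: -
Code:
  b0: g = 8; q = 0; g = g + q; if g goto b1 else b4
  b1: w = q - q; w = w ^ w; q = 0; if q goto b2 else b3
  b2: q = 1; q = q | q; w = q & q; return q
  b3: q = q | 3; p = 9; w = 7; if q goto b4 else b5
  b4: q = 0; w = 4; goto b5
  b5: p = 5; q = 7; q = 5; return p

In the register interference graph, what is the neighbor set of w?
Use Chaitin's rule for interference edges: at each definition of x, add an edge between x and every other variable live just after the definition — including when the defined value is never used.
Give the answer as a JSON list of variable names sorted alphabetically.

Per-block:
  b0: {g,q} / ∅
  b1: {q,w} / {q}
  b2: {q,w} / ∅
  b3: {p,q,w} / {q}
  b4: {q,w} / ∅
  b5: {p,q} / ∅

Live sets:
  b0 li=∅ lo={q}
  b1 li={q} lo={q}
  b2 li=∅ lo=∅
  b3 li={q} lo=∅
  b4 li=∅ lo=∅
  b5 li=∅ lo=∅

Conflict graph:
  g — {q}
  p — {q}
  q — {g,p,w}
  w — {q}

N(w) = ["q"]

Answer: ["q"]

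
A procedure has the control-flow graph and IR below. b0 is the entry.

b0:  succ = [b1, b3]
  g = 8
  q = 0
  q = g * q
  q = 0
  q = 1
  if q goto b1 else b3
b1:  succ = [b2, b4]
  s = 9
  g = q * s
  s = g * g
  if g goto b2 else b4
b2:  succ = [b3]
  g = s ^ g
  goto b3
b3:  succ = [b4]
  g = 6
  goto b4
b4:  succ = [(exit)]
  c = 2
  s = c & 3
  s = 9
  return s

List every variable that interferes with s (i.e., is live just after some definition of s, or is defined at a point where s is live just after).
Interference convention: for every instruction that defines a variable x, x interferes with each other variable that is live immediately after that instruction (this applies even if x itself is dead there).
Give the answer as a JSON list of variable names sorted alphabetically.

Answer: ["g", "q"]

Derivation:
Per-block:
  b0: def={g,q} ue=∅
  b1: def={g,s} ue={q}
  b2: def={g} ue={g,s}
  b3: def={g} ue=∅
  b4: def={c,s} ue=∅

Live sets:
  live b0: ∅→{q}
  live b1: {q}→{g,s}
  live b2: {g,s}→∅
  live b3: ∅→∅
  live b4: ∅→∅

Interference:
  c↔∅
  g↔{q,s}
  q↔{g,s}
  s↔{g,q}

N(s) = ["g", "q"]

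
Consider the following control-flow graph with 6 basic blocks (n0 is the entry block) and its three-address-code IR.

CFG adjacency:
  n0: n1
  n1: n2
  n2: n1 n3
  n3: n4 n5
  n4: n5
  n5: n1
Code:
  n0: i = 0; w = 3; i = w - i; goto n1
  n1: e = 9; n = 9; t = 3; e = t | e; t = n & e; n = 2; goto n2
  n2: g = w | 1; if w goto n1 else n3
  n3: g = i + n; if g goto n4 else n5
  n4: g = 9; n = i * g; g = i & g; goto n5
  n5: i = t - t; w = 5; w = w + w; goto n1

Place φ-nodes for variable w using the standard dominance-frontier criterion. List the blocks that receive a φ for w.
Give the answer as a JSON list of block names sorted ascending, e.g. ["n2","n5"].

idom tree: n1←n0 n2←n1 n3←n2 n4←n3 n5←n3
Join-block Dom:
  n1: preds {n0,n2,n5}: {n0} ∩ {n0,n1,n2} ∩ {n0,n1,n2,n3,n5} = {n0}; idom=n0
  n5: preds {n3,n4}: {n0,n1,n2,n3} ∩ {n0,n1,n2,n3,n4} = {n0,n1,n2,n3}; idom=n3

DF walk-up:
  n1←n0: walk · to n0
  n1←n2: walk n2→n1 to n0
  n1←n5: walk n5→n3→n2→n1 to n0
  n5←n3: walk · to n3
  n5←n4: walk n4 to n3
  n0: DF=∅
  n1: DF={n1}
  n2: DF={n1}
  n3: DF={n1}
  n4: DF={n5}
  n5: DF={n1}

φ for w: defs {n0,n5}
  DF⁺ = {n1}

Answer: ["n1"]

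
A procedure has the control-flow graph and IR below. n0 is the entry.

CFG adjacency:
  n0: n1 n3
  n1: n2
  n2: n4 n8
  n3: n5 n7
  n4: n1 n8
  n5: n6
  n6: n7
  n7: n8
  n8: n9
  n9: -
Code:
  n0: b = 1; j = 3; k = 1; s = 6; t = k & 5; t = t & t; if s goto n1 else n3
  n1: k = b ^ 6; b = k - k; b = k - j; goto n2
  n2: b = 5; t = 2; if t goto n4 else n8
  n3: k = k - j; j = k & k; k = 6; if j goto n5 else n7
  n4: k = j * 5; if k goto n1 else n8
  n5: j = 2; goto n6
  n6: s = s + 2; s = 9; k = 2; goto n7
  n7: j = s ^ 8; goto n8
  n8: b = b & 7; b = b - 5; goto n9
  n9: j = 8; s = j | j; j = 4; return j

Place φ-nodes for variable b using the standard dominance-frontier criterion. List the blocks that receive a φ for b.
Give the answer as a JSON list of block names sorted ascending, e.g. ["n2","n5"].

idom tree: n1←n0 n2←n1 n3←n0 n4←n2 n5←n3 n6←n5 n7←n3 n8←n0 n9←n8
Join-block Dom:
  n1: preds {n0,n4}: {n0} ∩ {n0,n1,n2,n4} = {n0}; idom=n0
  n7: preds {n3,n6}: {n0,n3} ∩ {n0,n3,n5,n6} = {n0,n3}; idom=n3
  n8: preds {n2,n4,n7}: {n0,n1,n2} ∩ {n0,n1,n2,n4} ∩ {n0,n3,n7} = {n0}; idom=n0

DF derivation:
  join n1 pred n0: · stop@n0
  join n1 pred n4: n4→n2→n1 stop@n0
  join n7 pred n3: · stop@n3
  join n7 pred n6: n6→n5 stop@n3
  join n8 pred n2: n2→n1 stop@n0
  join n8 pred n4: n4→n2→n1 stop@n0
  join n8 pred n7: n7→n3 stop@n0
  n0: DF=∅
  n1: DF={n1,n8}
  n2: DF={n1,n8}
  n3: DF={n8}
  n4: DF={n1,n8}
  n5: DF={n7}
  n6: DF={n7}
  n7: DF={n8}
  n8: DF=∅
  n9: DF=∅

φ for b: defs {n0,n1,n2,n8}
  DF⁺ = {n1,n8}

Answer: ["n1", "n8"]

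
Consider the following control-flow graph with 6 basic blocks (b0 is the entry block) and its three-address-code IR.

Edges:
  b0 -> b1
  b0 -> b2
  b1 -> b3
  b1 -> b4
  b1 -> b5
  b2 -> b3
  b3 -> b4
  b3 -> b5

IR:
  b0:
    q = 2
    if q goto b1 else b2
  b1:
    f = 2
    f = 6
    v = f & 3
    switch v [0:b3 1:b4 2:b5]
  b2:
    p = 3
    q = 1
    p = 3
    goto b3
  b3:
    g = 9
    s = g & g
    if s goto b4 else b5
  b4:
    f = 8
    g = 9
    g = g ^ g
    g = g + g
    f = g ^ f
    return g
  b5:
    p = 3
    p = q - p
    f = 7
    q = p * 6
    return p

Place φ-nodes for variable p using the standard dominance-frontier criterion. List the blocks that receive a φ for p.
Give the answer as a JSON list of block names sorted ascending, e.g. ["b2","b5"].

idom tree: b1←b0 b2←b0 b3←b0 b4←b0 b5←b0
Dom at joins:
  b3: preds {b1,b2}: {b0,b1} ∩ {b0,b2} = {b0}; idom=b0
  b4: preds {b1,b3}: {b0,b1} ∩ {b0,b3} = {b0}; idom=b0
  b5: preds {b1,b3}: {b0,b1} ∩ {b0,b3} = {b0}; idom=b0

Frontier:
  b3←b1: walk b1 to b0
  b3←b2: walk b2 to b0
  b4←b1: walk b1 to b0
  b4←b3: walk b3 to b0
  b5←b1: walk b1 to b0
  b5←b3: walk b3 to b0
  DF(b0)=∅
  DF(b1)={b3,b4,b5}
  DF(b2)={b3}
  DF(b3)={b4,b5}
  DF(b4)=∅
  DF(b5)=∅

φ for p: defs {b2,b5}
  DF⁺ = {b3,b4,b5}

Answer: ["b3", "b4", "b5"]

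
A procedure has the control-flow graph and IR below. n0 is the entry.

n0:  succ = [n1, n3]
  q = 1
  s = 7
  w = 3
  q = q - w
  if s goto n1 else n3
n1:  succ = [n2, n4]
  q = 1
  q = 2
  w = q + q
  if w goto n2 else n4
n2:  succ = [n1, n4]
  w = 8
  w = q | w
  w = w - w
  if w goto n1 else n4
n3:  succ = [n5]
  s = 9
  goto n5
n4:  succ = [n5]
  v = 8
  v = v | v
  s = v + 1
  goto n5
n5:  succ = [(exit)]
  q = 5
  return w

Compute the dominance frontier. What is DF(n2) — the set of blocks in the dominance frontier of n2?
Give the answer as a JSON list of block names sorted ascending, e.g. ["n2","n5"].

idom tree: n1←n0 n2←n1 n3←n0 n4←n1 n5←n0
Dom∩ at merges:
  n1: preds {n0,n2}: {n0} ∩ {n0,n1,n2} = {n0}; idom=n0
  n4: preds {n1,n2}: {n0,n1} ∩ {n0,n1,n2} = {n0,n1}; idom=n1
  n5: preds {n3,n4}: {n0,n3} ∩ {n0,n1,n4} = {n0}; idom=n0

DF walk-up:
  join n1 pred n0: · stop@n0
  join n1 pred n2: n2→n1 stop@n0
  join n4 pred n1: · stop@n1
  join n4 pred n2: n2 stop@n1
  join n5 pred n3: n3 stop@n0
  join n5 pred n4: n4→n1 stop@n0
  n0: DF=∅
  n1: DF={n1,n5}
  n2: DF={n1,n4}
  n3: DF={n5}
  n4: DF={n5}
  n5: DF=∅

DF(n2) = ["n1", "n4"]

Answer: ["n1", "n4"]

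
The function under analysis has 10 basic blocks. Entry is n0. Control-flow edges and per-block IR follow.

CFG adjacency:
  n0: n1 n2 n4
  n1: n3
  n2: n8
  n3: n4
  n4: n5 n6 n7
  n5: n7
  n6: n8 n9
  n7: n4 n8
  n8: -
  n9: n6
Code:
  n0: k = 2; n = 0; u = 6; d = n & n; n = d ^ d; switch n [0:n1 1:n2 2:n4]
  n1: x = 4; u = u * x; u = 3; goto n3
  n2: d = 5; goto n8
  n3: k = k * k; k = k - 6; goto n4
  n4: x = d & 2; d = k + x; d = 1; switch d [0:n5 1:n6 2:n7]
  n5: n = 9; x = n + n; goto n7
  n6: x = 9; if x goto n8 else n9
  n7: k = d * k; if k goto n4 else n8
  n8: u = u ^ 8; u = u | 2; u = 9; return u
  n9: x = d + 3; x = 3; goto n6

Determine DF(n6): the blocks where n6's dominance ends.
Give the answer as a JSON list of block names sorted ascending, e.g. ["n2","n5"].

idom tree: n1←n0 n2←n0 n3←n1 n4←n0 n5←n4 n6←n4 n7←n4 n8←n0 n9←n6
Dom at joins:
  n4: preds {n0,n3,n7}: {n0} ∩ {n0,n1,n3} ∩ {n0,n4,n7} = {n0}; idom=n0
  n6: preds {n4,n9}: {n0,n4} ∩ {n0,n4,n6,n9} = {n0,n4}; idom=n4
  n7: preds {n4,n5}: {n0,n4} ∩ {n0,n4,n5} = {n0,n4}; idom=n4
  n8: preds {n2,n6,n7}: {n0,n2} ∩ {n0,n4,n6} ∩ {n0,n4,n7} = {n0}; idom=n0

DF walk-up:
  n4←n0: walk · to n0
  n4←n3: walk n3→n1 to n0
  n4←n7: walk n7→n4 to n0
  n6←n4: walk · to n4
  n6←n9: walk n9→n6 to n4
  n7←n4: walk · to n4
  n7←n5: walk n5 to n4
  n8←n2: walk n2 to n0
  n8←n6: walk n6→n4 to n0
  n8←n7: walk n7→n4 to n0
  DF(n0)=∅
  DF(n1)={n4}
  DF(n2)={n8}
  DF(n3)={n4}
  DF(n4)={n4,n8}
  DF(n5)={n7}
  DF(n6)={n6,n8}
  DF(n7)={n4,n8}
  DF(n8)=∅
  DF(n9)={n6}

DF(n6) = ["n6", "n8"]

Answer: ["n6", "n8"]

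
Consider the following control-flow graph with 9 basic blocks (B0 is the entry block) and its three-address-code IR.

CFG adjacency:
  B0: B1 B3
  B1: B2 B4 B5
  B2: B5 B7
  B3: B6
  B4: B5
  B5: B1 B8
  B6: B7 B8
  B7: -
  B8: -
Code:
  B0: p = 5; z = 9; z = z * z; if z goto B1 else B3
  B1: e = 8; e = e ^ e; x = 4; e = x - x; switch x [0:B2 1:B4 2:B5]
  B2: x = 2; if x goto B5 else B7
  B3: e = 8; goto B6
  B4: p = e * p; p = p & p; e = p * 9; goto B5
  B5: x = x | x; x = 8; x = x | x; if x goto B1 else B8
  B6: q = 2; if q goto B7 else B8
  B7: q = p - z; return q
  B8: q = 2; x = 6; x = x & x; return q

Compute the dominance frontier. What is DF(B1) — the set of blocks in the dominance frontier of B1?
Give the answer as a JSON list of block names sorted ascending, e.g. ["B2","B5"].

idom tree: B1←B0 B2←B1 B3←B0 B4←B1 B5←B1 B6←B3 B7←B0 B8←B0
Dom at joins:
  B1: preds {B0,B5}: {B0} ∩ {B0,B1,B5} = {B0}; idom=B0
  B5: preds {B1,B2,B4}: {B0,B1} ∩ {B0,B1,B2} ∩ {B0,B1,B4} = {B0,B1}; idom=B1
  B7: preds {B2,B6}: {B0,B1,B2} ∩ {B0,B3,B6} = {B0}; idom=B0
  B8: preds {B5,B6}: {B0,B1,B5} ∩ {B0,B3,B6} = {B0}; idom=B0

DF derivation:
  B1←B0: walk · to B0
  B1←B5: walk B5→B1 to B0
  B5←B1: walk · to B1
  B5←B2: walk B2 to B1
  B5←B4: walk B4 to B1
  B7←B2: walk B2→B1 to B0
  B7←B6: walk B6→B3 to B0
  B8←B5: walk B5→B1 to B0
  B8←B6: walk B6→B3 to B0
  DF(B0)=∅
  DF(B1)={B1,B7,B8}
  DF(B2)={B5,B7}
  DF(B3)={B7,B8}
  DF(B4)={B5}
  DF(B5)={B1,B8}
  DF(B6)={B7,B8}
  DF(B7)=∅
  DF(B8)=∅

DF(B1) = ["B1", "B7", "B8"]

Answer: ["B1", "B7", "B8"]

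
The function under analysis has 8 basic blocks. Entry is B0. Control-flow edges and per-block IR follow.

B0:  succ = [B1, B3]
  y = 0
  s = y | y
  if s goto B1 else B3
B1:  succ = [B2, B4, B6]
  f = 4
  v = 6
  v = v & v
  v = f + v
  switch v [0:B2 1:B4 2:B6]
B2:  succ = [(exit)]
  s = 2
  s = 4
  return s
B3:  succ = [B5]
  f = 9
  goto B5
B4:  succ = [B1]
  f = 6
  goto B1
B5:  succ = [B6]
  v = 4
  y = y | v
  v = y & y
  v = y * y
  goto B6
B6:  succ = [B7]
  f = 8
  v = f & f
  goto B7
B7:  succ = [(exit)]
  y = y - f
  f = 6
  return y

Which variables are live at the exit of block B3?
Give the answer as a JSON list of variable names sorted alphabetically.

Answer: ["y"]

Analysis:
def/use:
  B0: def={s,y} ue=∅
  B1: def={f,v} ue=∅
  B2: def={s} ue=∅
  B3: def={f} ue=∅
  B4: def={f} ue=∅
  B5: def={v,y} ue={y}
  B6: def={f,v} ue=∅
  B7: def={f,y} ue={f,y}

Live sets:
  B0: in=∅ out={y}
  B1: in={y} out={y}
  B2: in=∅ out=∅
  B3: in={y} out={y}
  B4: in={y} out={y}
  B5: in={y} out={y}
  B6: in={y} out={f,y}
  B7: in={f,y} out=∅

live-out(B3) = ["y"]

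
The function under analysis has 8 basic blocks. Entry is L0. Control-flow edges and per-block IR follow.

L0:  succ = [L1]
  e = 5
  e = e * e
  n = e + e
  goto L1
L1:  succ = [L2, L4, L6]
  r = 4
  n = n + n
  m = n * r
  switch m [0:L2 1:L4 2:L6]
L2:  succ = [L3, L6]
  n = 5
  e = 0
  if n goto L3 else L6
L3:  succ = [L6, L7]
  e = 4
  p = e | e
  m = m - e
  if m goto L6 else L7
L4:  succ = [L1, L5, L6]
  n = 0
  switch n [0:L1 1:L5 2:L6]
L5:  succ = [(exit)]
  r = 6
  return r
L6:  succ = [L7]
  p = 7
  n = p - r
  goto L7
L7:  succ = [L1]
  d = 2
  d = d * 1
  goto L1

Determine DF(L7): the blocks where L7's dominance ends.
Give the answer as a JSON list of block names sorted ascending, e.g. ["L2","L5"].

Answer: ["L1"]

Analysis:
idom tree: L1←L0 L2←L1 L3←L2 L4←L1 L5←L4 L6←L1 L7←L1
Dom at joins:
  L1: preds {L0,L4,L7}: {L0} ∩ {L0,L1,L4} ∩ {L0,L1,L7} = {L0}; idom=L0
  L6: preds {L1,L2,L3,L4}: {L0,L1} ∩ {L0,L1,L2} ∩ {L0,L1,L2,L3} ∩ {L0,L1,L4} = {L0,L1}; idom=L1
  L7: preds {L3,L6}: {L0,L1,L2,L3} ∩ {L0,L1,L6} = {L0,L1}; idom=L1

Frontier:
  L1←L0: walk · to L0
  L1←L4: walk L4→L1 to L0
  L1←L7: walk L7→L1 to L0
  L6←L1: walk · to L1
  L6←L2: walk L2 to L1
  L6←L3: walk L3→L2 to L1
  L6←L4: walk L4 to L1
  L7←L3: walk L3→L2 to L1
  L7←L6: walk L6 to L1
  L0: DF=∅
  L1: DF={L1}
  L2: DF={L6,L7}
  L3: DF={L6,L7}
  L4: DF={L1,L6}
  L5: DF=∅
  L6: DF={L7}
  L7: DF={L1}

DF(L7) = ["L1"]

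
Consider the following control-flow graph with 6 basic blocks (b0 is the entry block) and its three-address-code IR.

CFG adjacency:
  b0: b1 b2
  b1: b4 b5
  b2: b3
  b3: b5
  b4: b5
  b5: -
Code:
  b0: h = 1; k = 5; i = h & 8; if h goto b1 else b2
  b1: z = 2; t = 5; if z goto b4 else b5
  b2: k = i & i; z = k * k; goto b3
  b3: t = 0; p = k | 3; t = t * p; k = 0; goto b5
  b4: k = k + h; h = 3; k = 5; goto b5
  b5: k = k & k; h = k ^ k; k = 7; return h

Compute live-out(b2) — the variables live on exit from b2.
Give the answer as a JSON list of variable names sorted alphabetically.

def/use:
  b0: {h,i,k} / ∅
  b1: {t,z} / ∅
  b2: {k,z} / {i}
  b3: {k,p,t} / {k}
  b4: {h,k} / {h,k}
  b5: {h,k} / {k}

Liveness:
  b0: in=∅ out={h,i,k}
  b1: in={h,k} out={h,k}
  b2: in={i} out={k}
  b3: in={k} out={k}
  b4: in={h,k} out={k}
  b5: in={k} out=∅

live-out(b2) = ["k"]

Answer: ["k"]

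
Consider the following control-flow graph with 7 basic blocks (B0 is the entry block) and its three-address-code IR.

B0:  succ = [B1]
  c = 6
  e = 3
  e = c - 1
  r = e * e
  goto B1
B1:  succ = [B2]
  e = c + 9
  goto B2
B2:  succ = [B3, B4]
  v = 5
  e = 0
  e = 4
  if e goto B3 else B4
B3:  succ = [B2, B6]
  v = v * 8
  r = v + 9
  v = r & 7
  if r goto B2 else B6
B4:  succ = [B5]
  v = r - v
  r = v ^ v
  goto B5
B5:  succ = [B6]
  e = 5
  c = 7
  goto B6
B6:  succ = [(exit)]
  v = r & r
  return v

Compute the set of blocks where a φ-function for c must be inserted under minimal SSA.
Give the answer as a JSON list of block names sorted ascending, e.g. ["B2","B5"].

Answer: ["B6"]

Working:
idom tree: B1←B0 B2←B1 B3←B2 B4←B2 B5←B4 B6←B2
Dom∩ at merges:
  B2: preds {B1,B3}: {B0,B1} ∩ {B0,B1,B2,B3} = {B0,B1}; idom=B1
  B6: preds {B3,B5}: {B0,B1,B2,B3} ∩ {B0,B1,B2,B4,B5} = {B0,B1,B2}; idom=B2

DF walk-up:
  B2←B1: walk · to B1
  B2←B3: walk B3→B2 to B1
  B6←B3: walk B3 to B2
  B6←B5: walk B5→B4 to B2
  DF(B0)=∅
  DF(B1)=∅
  DF(B2)={B2}
  DF(B3)={B2,B6}
  DF(B4)={B6}
  DF(B5)={B6}
  DF(B6)=∅

φ for c: defs {B0,B5}
  DF⁺ = {B6}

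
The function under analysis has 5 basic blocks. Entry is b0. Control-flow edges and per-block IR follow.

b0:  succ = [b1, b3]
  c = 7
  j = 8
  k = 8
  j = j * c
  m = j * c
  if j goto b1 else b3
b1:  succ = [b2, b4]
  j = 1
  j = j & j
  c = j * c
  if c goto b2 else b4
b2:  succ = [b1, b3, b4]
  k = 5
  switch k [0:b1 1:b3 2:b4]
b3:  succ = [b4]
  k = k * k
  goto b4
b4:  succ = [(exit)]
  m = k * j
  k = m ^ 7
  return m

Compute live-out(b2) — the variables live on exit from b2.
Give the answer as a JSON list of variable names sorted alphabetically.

def/use:
  b0: def={c,j,k,m} ue=∅
  b1: def={c,j} ue={c}
  b2: def={k} ue=∅
  b3: def={k} ue={k}
  b4: def={k,m} ue={j,k}

Live sets:
  b0 li=∅ lo={c,j,k}
  b1 li={c,k} lo={c,j,k}
  b2 li={c,j} lo={c,j,k}
  b3 li={j,k} lo={j,k}
  b4 li={j,k} lo=∅

live-out(b2) = ["c", "j", "k"]

Answer: ["c", "j", "k"]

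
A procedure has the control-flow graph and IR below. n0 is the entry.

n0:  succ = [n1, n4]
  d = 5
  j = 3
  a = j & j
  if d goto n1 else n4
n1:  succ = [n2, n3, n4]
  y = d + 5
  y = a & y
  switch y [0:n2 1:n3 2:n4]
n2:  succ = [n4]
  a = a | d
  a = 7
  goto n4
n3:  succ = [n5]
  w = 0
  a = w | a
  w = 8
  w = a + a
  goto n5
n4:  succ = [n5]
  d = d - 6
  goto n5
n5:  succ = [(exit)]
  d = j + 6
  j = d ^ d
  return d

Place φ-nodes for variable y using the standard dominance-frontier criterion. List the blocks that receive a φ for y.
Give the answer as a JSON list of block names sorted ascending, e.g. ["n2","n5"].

Answer: ["n4", "n5"]

Analysis:
idom tree: n1←n0 n2←n1 n3←n1 n4←n0 n5←n0
Dom∩ at merges:
  n4: preds {n0,n1,n2}: {n0} ∩ {n0,n1} ∩ {n0,n1,n2} = {n0}; idom=n0
  n5: preds {n3,n4}: {n0,n1,n3} ∩ {n0,n4} = {n0}; idom=n0

DF derivation:
  n4←n0: walk · to n0
  n4←n1: walk n1 to n0
  n4←n2: walk n2→n1 to n0
  n5←n3: walk n3→n1 to n0
  n5←n4: walk n4 to n0
  n0: DF=∅
  n1: DF={n4,n5}
  n2: DF={n4}
  n3: DF={n5}
  n4: DF={n5}
  n5: DF=∅

φ for y: defs {n1}
  DF⁺ = {n4,n5}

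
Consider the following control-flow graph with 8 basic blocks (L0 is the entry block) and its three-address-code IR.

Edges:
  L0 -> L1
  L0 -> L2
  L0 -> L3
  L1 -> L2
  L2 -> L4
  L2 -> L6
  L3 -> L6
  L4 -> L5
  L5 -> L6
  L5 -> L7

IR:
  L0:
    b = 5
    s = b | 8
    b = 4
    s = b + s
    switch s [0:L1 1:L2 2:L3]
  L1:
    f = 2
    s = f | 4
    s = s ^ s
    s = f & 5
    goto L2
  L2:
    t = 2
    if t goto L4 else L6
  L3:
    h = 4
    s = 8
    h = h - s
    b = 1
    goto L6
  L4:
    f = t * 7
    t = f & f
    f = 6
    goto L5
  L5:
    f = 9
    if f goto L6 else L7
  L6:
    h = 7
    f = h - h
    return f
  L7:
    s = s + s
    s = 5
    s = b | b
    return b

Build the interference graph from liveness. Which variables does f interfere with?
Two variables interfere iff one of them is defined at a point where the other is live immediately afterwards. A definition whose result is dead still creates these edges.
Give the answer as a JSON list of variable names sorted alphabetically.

def/use:
  L0 def {b,s} use ∅
  L1 def {f,s} use ∅
  L2 def {t} use ∅
  L3 def {b,h,s} use ∅
  L4 def {f,t} use {t}
  L5 def {f} use ∅
  L6 def {f,h} use ∅
  L7 def {s} use {b,s}

Backward fixpoint:
  L0: in=∅ out={b,s}
  L1: in={b} out={b,s}
  L2: in={b,s} out={b,s,t}
  L3: in=∅ out=∅
  L4: in={b,s,t} out={b,s}
  L5: in={b,s} out={b,s}
  L6: in=∅ out=∅
  L7: in={b,s} out=∅

Conflict graph:
  b↔{f,s,t}
  f↔{b,s}
  h↔{s}
  s↔{b,f,h,t}
  t↔{b,s}

N(f) = ["b", "s"]

Answer: ["b", "s"]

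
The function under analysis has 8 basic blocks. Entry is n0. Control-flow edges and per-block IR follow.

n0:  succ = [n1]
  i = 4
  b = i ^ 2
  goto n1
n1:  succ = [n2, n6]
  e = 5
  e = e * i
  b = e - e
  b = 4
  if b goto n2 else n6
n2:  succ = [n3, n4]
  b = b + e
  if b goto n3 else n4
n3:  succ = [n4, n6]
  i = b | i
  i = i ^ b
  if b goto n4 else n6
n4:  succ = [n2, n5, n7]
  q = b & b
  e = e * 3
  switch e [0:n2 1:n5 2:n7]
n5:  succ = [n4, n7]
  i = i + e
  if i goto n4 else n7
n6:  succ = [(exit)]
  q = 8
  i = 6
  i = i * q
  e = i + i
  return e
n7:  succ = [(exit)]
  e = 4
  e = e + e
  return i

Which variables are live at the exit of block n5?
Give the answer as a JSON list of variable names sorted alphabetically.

def/use:
  n0 def {b,i} use ∅
  n1 def {b,e} use {i}
  n2 def {b} use {b,e}
  n3 def {i} use {b,i}
  n4 def {e,q} use {b,e}
  n5 def {i} use {e,i}
  n6 def {e,i,q} use ∅
  n7 def {e} use {i}

Live sets:
  n0 li=∅ lo={i}
  n1 li={i} lo={b,e,i}
  n2 li={b,e,i} lo={b,e,i}
  n3 li={b,e,i} lo={b,e,i}
  n4 li={b,e,i} lo={b,e,i}
  n5 li={b,e,i} lo={b,e,i}
  n6 li=∅ lo=∅
  n7 li={i} lo=∅

live-out(n5) = ["b", "e", "i"]

Answer: ["b", "e", "i"]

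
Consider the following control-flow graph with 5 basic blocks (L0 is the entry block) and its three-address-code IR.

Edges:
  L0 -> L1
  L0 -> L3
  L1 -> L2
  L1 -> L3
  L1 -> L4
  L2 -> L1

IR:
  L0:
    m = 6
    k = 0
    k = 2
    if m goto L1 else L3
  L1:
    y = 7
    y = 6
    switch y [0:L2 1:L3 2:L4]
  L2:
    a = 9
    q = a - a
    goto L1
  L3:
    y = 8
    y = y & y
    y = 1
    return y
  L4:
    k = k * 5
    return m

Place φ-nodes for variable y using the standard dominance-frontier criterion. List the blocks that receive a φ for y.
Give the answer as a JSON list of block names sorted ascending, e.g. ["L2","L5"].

idom tree: L1←L0 L2←L1 L3←L0 L4←L1
Dom at joins:
  L1: preds {L0,L2}: {L0} ∩ {L0,L1,L2} = {L0}; idom=L0
  L3: preds {L0,L1}: {L0} ∩ {L0,L1} = {L0}; idom=L0

DF derivation:
  join L1 pred L0: · stop@L0
  join L1 pred L2: L2→L1 stop@L0
  join L3 pred L0: · stop@L0
  join L3 pred L1: L1 stop@L0
  DF(L0)=∅
  DF(L1)={L1,L3}
  DF(L2)={L1}
  DF(L3)=∅
  DF(L4)=∅

φ for y: defs {L1,L3}
  DF⁺ = {L1,L3}

Answer: ["L1", "L3"]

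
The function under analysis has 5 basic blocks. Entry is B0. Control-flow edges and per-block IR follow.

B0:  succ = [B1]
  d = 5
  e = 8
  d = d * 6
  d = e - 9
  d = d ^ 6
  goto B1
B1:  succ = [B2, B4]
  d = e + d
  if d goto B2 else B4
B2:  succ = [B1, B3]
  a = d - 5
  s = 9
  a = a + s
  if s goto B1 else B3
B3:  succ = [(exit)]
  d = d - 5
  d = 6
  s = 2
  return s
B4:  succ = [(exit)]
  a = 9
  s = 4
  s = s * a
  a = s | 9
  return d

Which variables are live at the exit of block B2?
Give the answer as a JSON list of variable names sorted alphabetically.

Answer: ["d", "e"]

Analysis:
Per-block:
  B0: def={d,e} ue=∅
  B1: def={d} ue={d,e}
  B2: def={a,s} ue={d}
  B3: def={d,s} ue={d}
  B4: def={a,s} ue={d}

Liveness:
  B0: in=∅ out={d,e}
  B1: in={d,e} out={d,e}
  B2: in={d,e} out={d,e}
  B3: in={d} out=∅
  B4: in={d} out=∅

live-out(B2) = ["d", "e"]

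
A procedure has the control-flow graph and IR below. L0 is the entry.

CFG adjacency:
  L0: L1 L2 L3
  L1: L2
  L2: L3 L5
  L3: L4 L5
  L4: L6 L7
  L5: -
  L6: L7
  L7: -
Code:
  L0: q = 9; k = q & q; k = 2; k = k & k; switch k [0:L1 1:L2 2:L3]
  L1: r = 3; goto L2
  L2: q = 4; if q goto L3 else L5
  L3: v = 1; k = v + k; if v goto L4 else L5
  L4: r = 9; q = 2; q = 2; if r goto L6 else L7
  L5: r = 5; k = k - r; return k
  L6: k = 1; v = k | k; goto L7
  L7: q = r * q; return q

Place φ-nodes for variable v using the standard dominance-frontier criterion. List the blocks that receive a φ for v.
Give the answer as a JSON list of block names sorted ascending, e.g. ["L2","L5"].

idom tree: L1←L0 L2←L0 L3←L0 L4←L3 L5←L0 L6←L4 L7←L4
Join-block Dom:
  L2: preds {L0,L1}: {L0} ∩ {L0,L1} = {L0}; idom=L0
  L3: preds {L0,L2}: {L0} ∩ {L0,L2} = {L0}; idom=L0
  L5: preds {L2,L3}: {L0,L2} ∩ {L0,L3} = {L0}; idom=L0
  L7: preds {L4,L6}: {L0,L3,L4} ∩ {L0,L3,L4,L6} = {L0,L3,L4}; idom=L4

DF derivation:
  L2←L0: walk · to L0
  L2←L1: walk L1 to L0
  L3←L0: walk · to L0
  L3←L2: walk L2 to L0
  L5←L2: walk L2 to L0
  L5←L3: walk L3 to L0
  L7←L4: walk · to L4
  L7←L6: walk L6 to L4
  DF(L0)=∅
  DF(L1)={L2}
  DF(L2)={L3,L5}
  DF(L3)={L5}
  DF(L4)=∅
  DF(L5)=∅
  DF(L6)={L7}
  DF(L7)=∅

φ for v: defs {L3,L6}
  DF⁺ = {L5,L7}

Answer: ["L5", "L7"]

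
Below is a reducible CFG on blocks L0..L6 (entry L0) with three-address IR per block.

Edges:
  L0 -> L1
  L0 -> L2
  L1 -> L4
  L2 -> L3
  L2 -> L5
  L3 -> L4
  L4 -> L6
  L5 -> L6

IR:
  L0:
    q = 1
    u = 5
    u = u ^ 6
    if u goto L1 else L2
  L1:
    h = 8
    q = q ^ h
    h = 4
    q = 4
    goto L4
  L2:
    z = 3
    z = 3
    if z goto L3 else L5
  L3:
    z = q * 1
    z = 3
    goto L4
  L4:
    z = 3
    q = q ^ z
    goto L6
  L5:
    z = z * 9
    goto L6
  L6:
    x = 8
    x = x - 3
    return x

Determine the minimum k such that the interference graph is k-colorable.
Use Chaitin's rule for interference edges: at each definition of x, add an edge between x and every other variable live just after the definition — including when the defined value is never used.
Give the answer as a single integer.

Answer: 2

Analysis:
def/use:
  L0 def {q,u} use ∅
  L1 def {h,q} use {q}
  L2 def {z} use ∅
  L3 def {z} use {q}
  L4 def {q,z} use {q}
  L5 def {z} use {z}
  L6 def {x} use ∅

Backward fixpoint:
  L0 li=∅ lo={q}
  L1 li={q} lo={q}
  L2 li={q} lo={q,z}
  L3 li={q} lo={q}
  L4 li={q} lo=∅
  L5 li={z} lo=∅
  L6 li=∅ lo=∅

Interference:
  h — {q}
  q — {h,u,z}
  u — {q}
  x — ∅
  z — {q}

Colouring:
  {h,q} pairwise interfere (2-clique) ⇒ χ ≥ 2
  assign h→r1 q→r0 u→r1 x→r0 z→r1 — no edge inside a register ⇒ χ ≤ 2
  χ = 2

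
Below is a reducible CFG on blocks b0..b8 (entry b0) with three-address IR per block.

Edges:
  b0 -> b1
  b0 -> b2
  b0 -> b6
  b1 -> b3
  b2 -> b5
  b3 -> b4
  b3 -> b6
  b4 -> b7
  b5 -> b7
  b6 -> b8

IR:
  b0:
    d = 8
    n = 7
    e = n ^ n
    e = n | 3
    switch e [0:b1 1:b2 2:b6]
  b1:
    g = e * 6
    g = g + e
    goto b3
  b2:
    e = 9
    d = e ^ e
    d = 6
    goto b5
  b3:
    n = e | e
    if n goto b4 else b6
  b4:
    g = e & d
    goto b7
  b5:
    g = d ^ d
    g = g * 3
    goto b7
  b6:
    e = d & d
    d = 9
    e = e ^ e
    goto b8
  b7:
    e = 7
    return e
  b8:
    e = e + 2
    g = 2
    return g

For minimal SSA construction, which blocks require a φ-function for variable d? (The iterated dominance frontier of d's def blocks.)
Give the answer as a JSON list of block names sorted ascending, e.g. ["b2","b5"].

idom tree: b1←b0 b2←b0 b3←b1 b4←b3 b5←b2 b6←b0 b7←b0 b8←b6
Dom∩ at merges:
  b6: preds {b0,b3}: {b0} ∩ {b0,b1,b3} = {b0}; idom=b0
  b7: preds {b4,b5}: {b0,b1,b3,b4} ∩ {b0,b2,b5} = {b0}; idom=b0

Frontier:
  join b6 pred b0: · stop@b0
  join b6 pred b3: b3→b1 stop@b0
  join b7 pred b4: b4→b3→b1 stop@b0
  join b7 pred b5: b5→b2 stop@b0
  b0: DF=∅
  b1: DF={b6,b7}
  b2: DF={b7}
  b3: DF={b6,b7}
  b4: DF={b7}
  b5: DF={b7}
  b6: DF=∅
  b7: DF=∅
  b8: DF=∅

φ for d: defs {b0,b2,b6}
  DF⁺ = {b7}

Answer: ["b7"]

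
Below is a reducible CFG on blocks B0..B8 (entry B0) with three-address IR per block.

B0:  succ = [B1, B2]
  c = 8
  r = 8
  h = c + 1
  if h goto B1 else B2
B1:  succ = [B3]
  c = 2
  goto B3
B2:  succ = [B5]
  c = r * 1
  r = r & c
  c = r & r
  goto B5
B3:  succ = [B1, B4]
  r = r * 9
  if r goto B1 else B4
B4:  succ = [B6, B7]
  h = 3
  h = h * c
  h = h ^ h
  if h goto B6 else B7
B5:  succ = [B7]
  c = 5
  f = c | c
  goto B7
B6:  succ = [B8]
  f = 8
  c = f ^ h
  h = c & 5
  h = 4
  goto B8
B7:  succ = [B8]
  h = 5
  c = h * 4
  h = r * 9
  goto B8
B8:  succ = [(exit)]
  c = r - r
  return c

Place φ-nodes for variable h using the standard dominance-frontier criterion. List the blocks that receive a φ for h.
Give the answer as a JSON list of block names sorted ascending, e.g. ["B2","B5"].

Answer: ["B7", "B8"]

Analysis:
idom tree: B1←B0 B2←B0 B3←B1 B4←B3 B5←B2 B6←B4 B7←B0 B8←B0
Dom at joins:
  B1: preds {B0,B3}: {B0} ∩ {B0,B1,B3} = {B0}; idom=B0
  B7: preds {B4,B5}: {B0,B1,B3,B4} ∩ {B0,B2,B5} = {B0}; idom=B0
  B8: preds {B6,B7}: {B0,B1,B3,B4,B6} ∩ {B0,B7} = {B0}; idom=B0

DF walk-up:
  B1←B0: walk · to B0
  B1←B3: walk B3→B1 to B0
  B7←B4: walk B4→B3→B1 to B0
  B7←B5: walk B5→B2 to B0
  B8←B6: walk B6→B4→B3→B1 to B0
  B8←B7: walk B7 to B0
  DF(B0)=∅
  DF(B1)={B1,B7,B8}
  DF(B2)={B7}
  DF(B3)={B1,B7,B8}
  DF(B4)={B7,B8}
  DF(B5)={B7}
  DF(B6)={B8}
  DF(B7)={B8}
  DF(B8)=∅

φ for h: defs {B0,B4,B6,B7}
  DF⁺ = {B7,B8}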